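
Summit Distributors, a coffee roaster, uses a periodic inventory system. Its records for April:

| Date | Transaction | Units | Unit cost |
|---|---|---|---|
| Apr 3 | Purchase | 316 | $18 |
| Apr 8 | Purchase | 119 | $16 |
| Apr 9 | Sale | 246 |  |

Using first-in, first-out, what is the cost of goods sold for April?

COGS = $4,428

Apr 9, 246 sold [FIFO — oldest first]: 246 @ $18 = $4,428
Ending inventory: 70 @ $18 + 119 @ $16 = $3,164
Check: goods available $7,592 = COGS $4,428 + ending $3,164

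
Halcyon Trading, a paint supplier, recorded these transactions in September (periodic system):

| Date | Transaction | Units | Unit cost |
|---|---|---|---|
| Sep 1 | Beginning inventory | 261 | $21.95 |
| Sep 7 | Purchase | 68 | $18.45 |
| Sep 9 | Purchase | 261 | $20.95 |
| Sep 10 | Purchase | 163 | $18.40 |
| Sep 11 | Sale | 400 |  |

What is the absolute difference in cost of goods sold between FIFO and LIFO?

FIFO COGS: 261 @ $21.95 + 68 @ $18.45 + 71 @ $20.95 = $8,471.00
LIFO COGS: 163 @ $18.40 + 237 @ $20.95 = $7,964.35
Difference = |$8,471.00 − $7,964.35| = $506.65

$506.65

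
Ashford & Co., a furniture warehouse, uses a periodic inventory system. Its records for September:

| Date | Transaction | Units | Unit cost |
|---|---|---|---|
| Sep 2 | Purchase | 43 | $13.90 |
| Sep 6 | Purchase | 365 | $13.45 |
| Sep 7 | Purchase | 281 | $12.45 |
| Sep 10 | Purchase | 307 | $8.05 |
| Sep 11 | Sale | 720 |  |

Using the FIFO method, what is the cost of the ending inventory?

Ending inventory = $2,221.80

Sep 11, 720 sold [FIFO — oldest first]: 43 @ $13.90 + 365 @ $13.45 + 281 @ $12.45 + 31 @ $8.05 = $9,254.95
Ending inventory: 276 @ $8.05 = $2,221.80
Check: goods available $11,476.75 = COGS $9,254.95 + ending $2,221.80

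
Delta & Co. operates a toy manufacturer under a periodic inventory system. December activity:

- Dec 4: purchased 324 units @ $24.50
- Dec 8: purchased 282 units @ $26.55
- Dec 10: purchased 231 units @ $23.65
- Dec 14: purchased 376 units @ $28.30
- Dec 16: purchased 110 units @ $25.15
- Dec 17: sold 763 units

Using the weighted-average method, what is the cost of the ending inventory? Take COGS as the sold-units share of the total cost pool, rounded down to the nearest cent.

Dec 17, sell 763: 763/1323 × $34,295.55 → $19,778.91
Ending inventory (cost pool remaining) = $14,516.64

Ending inventory = $14,516.64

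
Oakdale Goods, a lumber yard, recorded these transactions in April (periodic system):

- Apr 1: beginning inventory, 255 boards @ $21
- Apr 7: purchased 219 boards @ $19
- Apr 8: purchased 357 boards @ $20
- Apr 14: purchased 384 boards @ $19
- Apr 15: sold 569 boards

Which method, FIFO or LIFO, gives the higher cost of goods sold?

FIFO

FIFO COGS: 255 @ $21 + 219 @ $19 + 95 @ $20 = $11,416
LIFO COGS: 384 @ $19 + 185 @ $20 = $10,996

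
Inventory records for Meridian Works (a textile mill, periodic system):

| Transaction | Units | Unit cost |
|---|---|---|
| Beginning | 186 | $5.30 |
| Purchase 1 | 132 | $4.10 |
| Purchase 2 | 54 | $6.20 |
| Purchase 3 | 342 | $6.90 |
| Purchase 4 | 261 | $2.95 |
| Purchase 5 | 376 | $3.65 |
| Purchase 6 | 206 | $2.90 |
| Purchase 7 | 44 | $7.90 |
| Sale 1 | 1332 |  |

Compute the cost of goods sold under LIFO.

Sale 1 (1332) [LIFO — newest first]: 44 @ $7.90 + 206 @ $2.90 + 376 @ $3.65 + 261 @ $2.95 + 342 @ $6.90 + 54 @ $6.20 + 49 @ $4.10 = $5,982.85
Ending inventory: 186 @ $5.30 + 83 @ $4.10 = $1,326.10
Check: goods available $7,308.95 = COGS $5,982.85 + ending $1,326.10

COGS = $5,982.85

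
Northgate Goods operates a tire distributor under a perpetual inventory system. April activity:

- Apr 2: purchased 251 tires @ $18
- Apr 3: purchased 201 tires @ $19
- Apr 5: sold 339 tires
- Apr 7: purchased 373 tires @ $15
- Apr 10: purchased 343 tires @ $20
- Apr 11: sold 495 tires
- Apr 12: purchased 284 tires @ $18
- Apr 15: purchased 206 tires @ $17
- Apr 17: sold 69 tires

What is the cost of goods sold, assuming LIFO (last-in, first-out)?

COGS = $16,616

Apr 5, 339 sold [LIFO — newest first]: 201 @ $19 + 138 @ $18 = $6,303
Apr 11, 495 sold [LIFO — newest first]: 343 @ $20 + 152 @ $15 = $9,140
Apr 17, 69 sold [LIFO — newest first]: 69 @ $17 = $1,173
Total COGS = $6,303 + $9,140 + $1,173 = $16,616
Ending inventory: 113 @ $18 + 221 @ $15 + 284 @ $18 + 137 @ $17 = $12,790
Check: goods available $29,406 = COGS $16,616 + ending $12,790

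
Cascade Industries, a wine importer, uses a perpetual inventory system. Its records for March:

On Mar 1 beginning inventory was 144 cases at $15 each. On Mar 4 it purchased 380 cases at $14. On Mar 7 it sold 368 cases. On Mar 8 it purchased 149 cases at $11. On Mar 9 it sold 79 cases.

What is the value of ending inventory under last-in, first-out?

Mar 7, 368 sold [LIFO — newest first]: 368 @ $14 = $5,152
Mar 9, 79 sold [LIFO — newest first]: 79 @ $11 = $869
Total COGS = $5,152 + $869 = $6,021
Ending inventory: 144 @ $15 + 12 @ $14 + 70 @ $11 = $3,098
Check: goods available $9,119 = COGS $6,021 + ending $3,098

Ending inventory = $3,098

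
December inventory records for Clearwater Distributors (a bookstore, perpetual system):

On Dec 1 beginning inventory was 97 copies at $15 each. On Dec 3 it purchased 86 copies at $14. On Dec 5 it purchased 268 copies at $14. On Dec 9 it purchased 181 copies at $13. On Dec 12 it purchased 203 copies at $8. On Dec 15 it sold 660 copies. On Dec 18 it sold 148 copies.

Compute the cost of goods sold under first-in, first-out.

Dec 15, 660 sold [FIFO — oldest first]: 97 @ $15 + 86 @ $14 + 268 @ $14 + 181 @ $13 + 28 @ $8 = $8,988
Dec 18, 148 sold [FIFO — oldest first]: 148 @ $8 = $1,184
Total COGS = $8,988 + $1,184 = $10,172
Ending inventory: 27 @ $8 = $216

COGS = $10,172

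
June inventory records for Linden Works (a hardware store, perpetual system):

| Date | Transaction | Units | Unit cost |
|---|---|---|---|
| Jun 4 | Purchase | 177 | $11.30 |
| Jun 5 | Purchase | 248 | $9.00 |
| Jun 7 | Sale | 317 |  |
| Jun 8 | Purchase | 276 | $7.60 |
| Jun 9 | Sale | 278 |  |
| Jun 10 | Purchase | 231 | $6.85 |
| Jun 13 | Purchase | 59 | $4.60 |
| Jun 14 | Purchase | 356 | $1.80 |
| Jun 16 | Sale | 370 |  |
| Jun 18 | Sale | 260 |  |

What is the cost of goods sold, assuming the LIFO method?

COGS = $7,516.85

Jun 7, 317 sold [LIFO — newest first]: 248 @ $9.00 + 69 @ $11.30 = $3,011.70
Jun 9, 278 sold [LIFO — newest first]: 276 @ $7.60 + 2 @ $11.30 = $2,120.20
Jun 16, 370 sold [LIFO — newest first]: 356 @ $1.80 + 14 @ $4.60 = $705.20
Jun 18, 260 sold [LIFO — newest first]: 45 @ $4.60 + 215 @ $6.85 = $1,679.75
Total COGS = $3,011.70 + $2,120.20 + $705.20 + $1,679.75 = $7,516.85
Ending inventory: 106 @ $11.30 + 16 @ $6.85 = $1,307.40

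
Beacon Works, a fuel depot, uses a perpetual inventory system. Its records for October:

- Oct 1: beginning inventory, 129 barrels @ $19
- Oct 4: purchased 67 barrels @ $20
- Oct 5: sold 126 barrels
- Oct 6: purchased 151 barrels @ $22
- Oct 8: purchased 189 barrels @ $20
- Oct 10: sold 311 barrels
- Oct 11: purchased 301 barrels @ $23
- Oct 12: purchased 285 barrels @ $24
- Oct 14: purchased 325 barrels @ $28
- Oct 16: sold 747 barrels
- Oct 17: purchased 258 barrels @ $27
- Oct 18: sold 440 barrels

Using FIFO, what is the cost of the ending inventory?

Oct 5, 126 sold [FIFO — oldest first]: 126 @ $19 = $2,394
Oct 10, 311 sold [FIFO — oldest first]: 3 @ $19 + 67 @ $20 + 151 @ $22 + 90 @ $20 = $6,519
Oct 16, 747 sold [FIFO — oldest first]: 99 @ $20 + 301 @ $23 + 285 @ $24 + 62 @ $28 = $17,479
Oct 18, 440 sold [FIFO — oldest first]: 263 @ $28 + 177 @ $27 = $12,143
Total COGS = $2,394 + $6,519 + $17,479 + $12,143 = $38,535
Ending inventory: 81 @ $27 = $2,187

Ending inventory = $2,187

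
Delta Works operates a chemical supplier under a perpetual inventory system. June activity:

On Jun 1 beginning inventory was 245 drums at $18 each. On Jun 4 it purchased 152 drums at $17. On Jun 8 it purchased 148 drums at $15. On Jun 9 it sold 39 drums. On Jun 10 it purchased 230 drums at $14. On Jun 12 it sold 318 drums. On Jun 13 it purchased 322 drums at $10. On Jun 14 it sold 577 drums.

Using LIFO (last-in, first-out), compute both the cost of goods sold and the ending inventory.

Jun 9, 39 sold [LIFO — newest first]: 39 @ $15 = $585
Jun 12, 318 sold [LIFO — newest first]: 230 @ $14 + 88 @ $15 = $4,540
Jun 14, 577 sold [LIFO — newest first]: 322 @ $10 + 21 @ $15 + 152 @ $17 + 82 @ $18 = $7,595
Total COGS = $585 + $4,540 + $7,595 = $12,720
Ending inventory: 163 @ $18 = $2,934

COGS = $12,720; ending inventory = $2,934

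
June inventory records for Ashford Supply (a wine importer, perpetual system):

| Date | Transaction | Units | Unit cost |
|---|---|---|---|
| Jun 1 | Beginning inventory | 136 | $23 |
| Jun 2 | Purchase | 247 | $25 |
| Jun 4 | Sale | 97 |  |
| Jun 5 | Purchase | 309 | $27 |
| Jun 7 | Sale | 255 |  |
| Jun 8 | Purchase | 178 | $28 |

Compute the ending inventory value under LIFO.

Jun 4, 97 sold [LIFO — newest first]: 97 @ $25 = $2,425
Jun 7, 255 sold [LIFO — newest first]: 255 @ $27 = $6,885
Total COGS = $2,425 + $6,885 = $9,310
Ending inventory: 136 @ $23 + 150 @ $25 + 54 @ $27 + 178 @ $28 = $13,320

Ending inventory = $13,320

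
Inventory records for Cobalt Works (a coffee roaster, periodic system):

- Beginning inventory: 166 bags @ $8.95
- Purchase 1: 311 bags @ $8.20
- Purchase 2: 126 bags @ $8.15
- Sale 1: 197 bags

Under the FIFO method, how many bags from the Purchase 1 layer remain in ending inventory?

280

Sale 1 (197) [FIFO — oldest first]: 166 @ $8.95 + 31 @ $8.20 = $1,739.90
Ending inventory: 280 @ $8.20 + 126 @ $8.15 = $3,322.90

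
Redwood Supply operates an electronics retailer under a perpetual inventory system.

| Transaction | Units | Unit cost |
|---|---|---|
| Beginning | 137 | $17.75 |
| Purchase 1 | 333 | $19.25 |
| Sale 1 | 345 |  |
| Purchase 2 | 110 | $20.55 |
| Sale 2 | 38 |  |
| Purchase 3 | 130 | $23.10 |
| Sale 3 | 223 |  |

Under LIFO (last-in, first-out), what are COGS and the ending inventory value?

COGS = $12,259.50; ending inventory = $1,846.00

Sale 1 (345) [LIFO — newest first]: 333 @ $19.25 + 12 @ $17.75 = $6,623.25
Sale 2 (38) [LIFO — newest first]: 38 @ $20.55 = $780.90
Sale 3 (223) [LIFO — newest first]: 130 @ $23.10 + 72 @ $20.55 + 21 @ $17.75 = $4,855.35
Total COGS = $6,623.25 + $780.90 + $4,855.35 = $12,259.50
Ending inventory: 104 @ $17.75 = $1,846.00
Check: goods available $14,105.50 = COGS $12,259.50 + ending $1,846.00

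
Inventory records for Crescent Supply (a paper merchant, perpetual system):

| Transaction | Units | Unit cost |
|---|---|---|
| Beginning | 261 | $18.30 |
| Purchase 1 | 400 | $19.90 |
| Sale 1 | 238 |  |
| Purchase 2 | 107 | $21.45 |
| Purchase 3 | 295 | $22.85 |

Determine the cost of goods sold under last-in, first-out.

Sale 1 (238) [LIFO — newest first]: 238 @ $19.90 = $4,736.20
Ending inventory: 261 @ $18.30 + 162 @ $19.90 + 107 @ $21.45 + 295 @ $22.85 = $17,036.00

COGS = $4,736.20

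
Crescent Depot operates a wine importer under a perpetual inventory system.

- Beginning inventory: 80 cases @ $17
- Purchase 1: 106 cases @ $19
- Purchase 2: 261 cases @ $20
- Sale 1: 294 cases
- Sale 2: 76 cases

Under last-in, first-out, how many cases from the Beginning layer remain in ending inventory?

77

Sale 1 (294) [LIFO — newest first]: 261 @ $20 + 33 @ $19 = $5,847
Sale 2 (76) [LIFO — newest first]: 73 @ $19 + 3 @ $17 = $1,438
Total COGS = $5,847 + $1,438 = $7,285
Ending inventory: 77 @ $17 = $1,309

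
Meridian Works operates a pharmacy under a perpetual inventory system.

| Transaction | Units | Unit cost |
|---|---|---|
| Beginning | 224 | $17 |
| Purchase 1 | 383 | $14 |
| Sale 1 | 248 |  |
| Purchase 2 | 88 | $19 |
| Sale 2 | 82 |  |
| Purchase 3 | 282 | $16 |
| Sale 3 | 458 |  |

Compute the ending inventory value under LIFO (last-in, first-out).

Sale 1 (248) [LIFO — newest first]: 248 @ $14 = $3,472
Sale 2 (82) [LIFO — newest first]: 82 @ $19 = $1,558
Sale 3 (458) [LIFO — newest first]: 282 @ $16 + 6 @ $19 + 135 @ $14 + 35 @ $17 = $7,111
Total COGS = $3,472 + $1,558 + $7,111 = $12,141
Ending inventory: 189 @ $17 = $3,213

Ending inventory = $3,213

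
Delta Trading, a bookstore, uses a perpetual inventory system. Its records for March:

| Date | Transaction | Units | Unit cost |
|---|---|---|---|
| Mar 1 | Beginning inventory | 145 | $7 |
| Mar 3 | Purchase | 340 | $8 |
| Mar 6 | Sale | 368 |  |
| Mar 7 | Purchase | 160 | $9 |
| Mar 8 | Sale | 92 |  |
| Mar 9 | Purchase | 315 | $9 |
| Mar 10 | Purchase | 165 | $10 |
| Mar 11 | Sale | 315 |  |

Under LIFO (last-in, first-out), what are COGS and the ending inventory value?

Mar 6, 368 sold [LIFO — newest first]: 340 @ $8 + 28 @ $7 = $2,916
Mar 8, 92 sold [LIFO — newest first]: 92 @ $9 = $828
Mar 11, 315 sold [LIFO — newest first]: 165 @ $10 + 150 @ $9 = $3,000
Total COGS = $2,916 + $828 + $3,000 = $6,744
Ending inventory: 117 @ $7 + 68 @ $9 + 165 @ $9 = $2,916

COGS = $6,744; ending inventory = $2,916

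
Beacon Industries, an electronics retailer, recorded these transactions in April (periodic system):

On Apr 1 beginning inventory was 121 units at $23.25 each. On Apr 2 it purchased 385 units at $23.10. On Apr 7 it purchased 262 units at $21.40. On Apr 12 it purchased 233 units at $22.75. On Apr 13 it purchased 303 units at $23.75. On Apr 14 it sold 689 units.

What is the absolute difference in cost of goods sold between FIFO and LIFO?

FIFO COGS: 121 @ $23.25 + 385 @ $23.10 + 183 @ $21.40 = $15,622.95
LIFO COGS: 303 @ $23.75 + 233 @ $22.75 + 153 @ $21.40 = $15,771.20
Difference = |$15,622.95 − $15,771.20| = $148.25

$148.25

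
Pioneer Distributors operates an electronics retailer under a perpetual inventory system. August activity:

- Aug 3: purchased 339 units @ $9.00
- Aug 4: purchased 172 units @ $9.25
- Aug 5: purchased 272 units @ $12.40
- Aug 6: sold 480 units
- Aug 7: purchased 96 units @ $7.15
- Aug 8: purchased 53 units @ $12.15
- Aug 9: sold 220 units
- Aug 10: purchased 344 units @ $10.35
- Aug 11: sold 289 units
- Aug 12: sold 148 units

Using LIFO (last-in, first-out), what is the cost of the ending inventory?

Aug 6, 480 sold [LIFO — newest first]: 272 @ $12.40 + 172 @ $9.25 + 36 @ $9.00 = $5,287.80
Aug 9, 220 sold [LIFO — newest first]: 53 @ $12.15 + 96 @ $7.15 + 71 @ $9.00 = $1,969.35
Aug 11, 289 sold [LIFO — newest first]: 289 @ $10.35 = $2,991.15
Aug 12, 148 sold [LIFO — newest first]: 55 @ $10.35 + 93 @ $9.00 = $1,406.25
Total COGS = $5,287.80 + $1,969.35 + $2,991.15 + $1,406.25 = $11,654.55
Ending inventory: 139 @ $9.00 = $1,251.00

Ending inventory = $1,251.00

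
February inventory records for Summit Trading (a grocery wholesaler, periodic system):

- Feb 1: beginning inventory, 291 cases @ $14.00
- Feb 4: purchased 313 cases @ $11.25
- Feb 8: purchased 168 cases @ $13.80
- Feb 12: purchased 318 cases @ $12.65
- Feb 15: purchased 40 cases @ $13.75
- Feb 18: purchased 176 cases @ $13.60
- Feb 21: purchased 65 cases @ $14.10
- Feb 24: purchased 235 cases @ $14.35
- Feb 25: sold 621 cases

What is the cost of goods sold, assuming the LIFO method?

COGS = $8,560.60

Feb 25, 621 sold [LIFO — newest first]: 235 @ $14.35 + 65 @ $14.10 + 176 @ $13.60 + 40 @ $13.75 + 105 @ $12.65 = $8,560.60
Ending inventory: 291 @ $14.00 + 313 @ $11.25 + 168 @ $13.80 + 213 @ $12.65 = $12,608.10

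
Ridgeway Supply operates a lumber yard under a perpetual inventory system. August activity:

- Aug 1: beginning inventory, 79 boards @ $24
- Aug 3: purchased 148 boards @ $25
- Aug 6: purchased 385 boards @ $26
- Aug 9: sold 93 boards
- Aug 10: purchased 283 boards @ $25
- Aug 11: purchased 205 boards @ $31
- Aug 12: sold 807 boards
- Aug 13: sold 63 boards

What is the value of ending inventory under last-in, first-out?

Ending inventory = $3,346

Aug 9, 93 sold [LIFO — newest first]: 93 @ $26 = $2,418
Aug 12, 807 sold [LIFO — newest first]: 205 @ $31 + 283 @ $25 + 292 @ $26 + 27 @ $25 = $21,697
Aug 13, 63 sold [LIFO — newest first]: 63 @ $25 = $1,575
Total COGS = $2,418 + $21,697 + $1,575 = $25,690
Ending inventory: 79 @ $24 + 58 @ $25 = $3,346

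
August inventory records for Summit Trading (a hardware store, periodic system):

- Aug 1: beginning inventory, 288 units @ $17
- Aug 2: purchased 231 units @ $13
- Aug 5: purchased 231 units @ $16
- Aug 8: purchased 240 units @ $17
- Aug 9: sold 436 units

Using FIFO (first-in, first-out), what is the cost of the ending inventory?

Ending inventory = $8,855

Aug 9, 436 sold [FIFO — oldest first]: 288 @ $17 + 148 @ $13 = $6,820
Ending inventory: 83 @ $13 + 231 @ $16 + 240 @ $17 = $8,855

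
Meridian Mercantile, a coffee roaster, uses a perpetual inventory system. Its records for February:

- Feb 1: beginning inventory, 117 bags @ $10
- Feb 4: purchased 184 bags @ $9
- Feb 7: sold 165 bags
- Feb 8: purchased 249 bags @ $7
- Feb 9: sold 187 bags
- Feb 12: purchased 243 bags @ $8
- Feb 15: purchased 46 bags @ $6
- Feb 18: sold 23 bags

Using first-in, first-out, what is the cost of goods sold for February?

COGS = $3,344

Feb 7, 165 sold [FIFO — oldest first]: 117 @ $10 + 48 @ $9 = $1,602
Feb 9, 187 sold [FIFO — oldest first]: 136 @ $9 + 51 @ $7 = $1,581
Feb 18, 23 sold [FIFO — oldest first]: 23 @ $7 = $161
Total COGS = $1,602 + $1,581 + $161 = $3,344
Ending inventory: 175 @ $7 + 243 @ $8 + 46 @ $6 = $3,445
Check: goods available $6,789 = COGS $3,344 + ending $3,445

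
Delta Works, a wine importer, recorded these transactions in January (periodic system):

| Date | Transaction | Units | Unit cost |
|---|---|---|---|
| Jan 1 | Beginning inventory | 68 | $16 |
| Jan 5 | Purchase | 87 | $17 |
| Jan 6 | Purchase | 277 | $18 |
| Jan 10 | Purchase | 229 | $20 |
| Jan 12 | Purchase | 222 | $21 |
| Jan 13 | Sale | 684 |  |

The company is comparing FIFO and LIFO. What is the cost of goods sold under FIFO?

FIFO COGS: 68 @ $16 + 87 @ $17 + 277 @ $18 + 229 @ $20 + 23 @ $21 = $12,616
LIFO COGS: 222 @ $21 + 229 @ $20 + 233 @ $18 = $13,436

COGS = $12,616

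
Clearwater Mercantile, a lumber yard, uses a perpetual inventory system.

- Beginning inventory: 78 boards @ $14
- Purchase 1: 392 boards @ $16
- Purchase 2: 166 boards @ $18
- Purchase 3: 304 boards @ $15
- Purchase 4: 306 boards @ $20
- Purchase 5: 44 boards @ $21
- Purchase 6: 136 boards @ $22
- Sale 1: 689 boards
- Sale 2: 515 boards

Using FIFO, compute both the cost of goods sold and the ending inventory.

Sale 1 (689) [FIFO — oldest first]: 78 @ $14 + 392 @ $16 + 166 @ $18 + 53 @ $15 = $11,147
Sale 2 (515) [FIFO — oldest first]: 251 @ $15 + 264 @ $20 = $9,045
Total COGS = $11,147 + $9,045 = $20,192
Ending inventory: 42 @ $20 + 44 @ $21 + 136 @ $22 = $4,756
Check: goods available $24,948 = COGS $20,192 + ending $4,756

COGS = $20,192; ending inventory = $4,756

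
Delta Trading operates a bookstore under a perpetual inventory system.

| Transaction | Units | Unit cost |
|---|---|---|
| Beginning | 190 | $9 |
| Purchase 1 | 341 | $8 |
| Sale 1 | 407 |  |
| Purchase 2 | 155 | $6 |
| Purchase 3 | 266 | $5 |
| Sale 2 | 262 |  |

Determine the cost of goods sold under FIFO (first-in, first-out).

COGS = $5,266

Sale 1 (407) [FIFO — oldest first]: 190 @ $9 + 217 @ $8 = $3,446
Sale 2 (262) [FIFO — oldest first]: 124 @ $8 + 138 @ $6 = $1,820
Total COGS = $3,446 + $1,820 = $5,266
Ending inventory: 17 @ $6 + 266 @ $5 = $1,432
Check: goods available $6,698 = COGS $5,266 + ending $1,432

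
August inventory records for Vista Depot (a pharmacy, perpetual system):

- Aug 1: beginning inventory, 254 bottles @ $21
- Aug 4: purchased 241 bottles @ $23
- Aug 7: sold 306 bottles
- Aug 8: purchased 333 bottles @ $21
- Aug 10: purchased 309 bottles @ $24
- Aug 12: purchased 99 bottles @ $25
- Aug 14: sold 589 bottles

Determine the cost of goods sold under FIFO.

Aug 7, 306 sold [FIFO — oldest first]: 254 @ $21 + 52 @ $23 = $6,530
Aug 14, 589 sold [FIFO — oldest first]: 189 @ $23 + 333 @ $21 + 67 @ $24 = $12,948
Total COGS = $6,530 + $12,948 = $19,478
Ending inventory: 242 @ $24 + 99 @ $25 = $8,283

COGS = $19,478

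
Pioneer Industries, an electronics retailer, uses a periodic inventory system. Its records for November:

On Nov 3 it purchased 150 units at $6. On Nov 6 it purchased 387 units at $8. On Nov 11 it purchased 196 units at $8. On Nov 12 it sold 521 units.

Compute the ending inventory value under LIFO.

Ending inventory = $1,396

Nov 12, 521 sold [LIFO — newest first]: 196 @ $8 + 325 @ $8 = $4,168
Ending inventory: 150 @ $6 + 62 @ $8 = $1,396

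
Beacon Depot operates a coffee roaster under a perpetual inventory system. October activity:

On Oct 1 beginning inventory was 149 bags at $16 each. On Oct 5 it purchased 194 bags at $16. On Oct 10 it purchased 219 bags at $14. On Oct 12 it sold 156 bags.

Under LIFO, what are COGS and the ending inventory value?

Oct 12, 156 sold [LIFO — newest first]: 156 @ $14 = $2,184
Ending inventory: 149 @ $16 + 194 @ $16 + 63 @ $14 = $6,370
Check: goods available $8,554 = COGS $2,184 + ending $6,370

COGS = $2,184; ending inventory = $6,370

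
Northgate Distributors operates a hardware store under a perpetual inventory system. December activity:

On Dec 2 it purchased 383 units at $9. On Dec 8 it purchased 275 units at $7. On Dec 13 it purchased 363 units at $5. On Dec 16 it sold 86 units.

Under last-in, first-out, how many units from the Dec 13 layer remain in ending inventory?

277

Dec 16, 86 sold [LIFO — newest first]: 86 @ $5 = $430
Ending inventory: 383 @ $9 + 275 @ $7 + 277 @ $5 = $6,757
Check: goods available $7,187 = COGS $430 + ending $6,757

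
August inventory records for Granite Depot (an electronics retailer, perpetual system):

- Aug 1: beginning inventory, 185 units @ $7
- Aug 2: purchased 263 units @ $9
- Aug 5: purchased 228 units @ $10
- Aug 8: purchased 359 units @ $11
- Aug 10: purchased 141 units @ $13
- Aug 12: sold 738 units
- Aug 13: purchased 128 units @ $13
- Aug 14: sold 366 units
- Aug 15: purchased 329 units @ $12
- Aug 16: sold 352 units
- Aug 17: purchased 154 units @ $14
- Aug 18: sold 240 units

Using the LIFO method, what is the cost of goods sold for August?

COGS = $18,855

Aug 12, 738 sold [LIFO — newest first]: 141 @ $13 + 359 @ $11 + 228 @ $10 + 10 @ $9 = $8,152
Aug 14, 366 sold [LIFO — newest first]: 128 @ $13 + 238 @ $9 = $3,806
Aug 16, 352 sold [LIFO — newest first]: 329 @ $12 + 15 @ $9 + 8 @ $7 = $4,139
Aug 18, 240 sold [LIFO — newest first]: 154 @ $14 + 86 @ $7 = $2,758
Total COGS = $8,152 + $3,806 + $4,139 + $2,758 = $18,855
Ending inventory: 91 @ $7 = $637
Check: goods available $19,492 = COGS $18,855 + ending $637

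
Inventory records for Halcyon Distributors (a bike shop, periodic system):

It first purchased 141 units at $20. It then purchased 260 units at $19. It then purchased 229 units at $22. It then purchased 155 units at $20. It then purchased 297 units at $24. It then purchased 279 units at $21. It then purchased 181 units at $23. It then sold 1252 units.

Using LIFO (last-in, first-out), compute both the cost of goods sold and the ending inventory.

COGS = $27,397; ending inventory = $5,651

Sale 1 (1252) [LIFO — newest first]: 181 @ $23 + 279 @ $21 + 297 @ $24 + 155 @ $20 + 229 @ $22 + 111 @ $19 = $27,397
Ending inventory: 141 @ $20 + 149 @ $19 = $5,651
Check: goods available $33,048 = COGS $27,397 + ending $5,651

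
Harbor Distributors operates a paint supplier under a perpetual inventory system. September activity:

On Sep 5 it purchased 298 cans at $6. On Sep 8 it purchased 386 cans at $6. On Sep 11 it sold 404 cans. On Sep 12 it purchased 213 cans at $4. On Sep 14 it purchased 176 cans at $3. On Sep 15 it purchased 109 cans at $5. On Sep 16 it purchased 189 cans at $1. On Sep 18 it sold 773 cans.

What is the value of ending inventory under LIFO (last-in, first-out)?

Sep 11, 404 sold [LIFO — newest first]: 386 @ $6 + 18 @ $6 = $2,424
Sep 18, 773 sold [LIFO — newest first]: 189 @ $1 + 109 @ $5 + 176 @ $3 + 213 @ $4 + 86 @ $6 = $2,630
Total COGS = $2,424 + $2,630 = $5,054
Ending inventory: 194 @ $6 = $1,164
Check: goods available $6,218 = COGS $5,054 + ending $1,164

Ending inventory = $1,164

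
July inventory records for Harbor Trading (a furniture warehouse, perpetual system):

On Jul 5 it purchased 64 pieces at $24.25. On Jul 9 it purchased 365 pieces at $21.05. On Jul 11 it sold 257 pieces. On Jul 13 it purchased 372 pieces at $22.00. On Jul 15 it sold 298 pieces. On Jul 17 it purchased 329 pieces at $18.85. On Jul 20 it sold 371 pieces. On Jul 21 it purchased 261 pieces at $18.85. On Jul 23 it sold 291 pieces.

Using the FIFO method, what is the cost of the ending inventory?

Jul 11, 257 sold [FIFO — oldest first]: 64 @ $24.25 + 193 @ $21.05 = $5,614.65
Jul 15, 298 sold [FIFO — oldest first]: 172 @ $21.05 + 126 @ $22.00 = $6,392.60
Jul 20, 371 sold [FIFO — oldest first]: 246 @ $22.00 + 125 @ $18.85 = $7,768.25
Jul 23, 291 sold [FIFO — oldest first]: 204 @ $18.85 + 87 @ $18.85 = $5,485.35
Total COGS = $5,614.65 + $6,392.60 + $7,768.25 + $5,485.35 = $25,260.85
Ending inventory: 174 @ $18.85 = $3,279.90

Ending inventory = $3,279.90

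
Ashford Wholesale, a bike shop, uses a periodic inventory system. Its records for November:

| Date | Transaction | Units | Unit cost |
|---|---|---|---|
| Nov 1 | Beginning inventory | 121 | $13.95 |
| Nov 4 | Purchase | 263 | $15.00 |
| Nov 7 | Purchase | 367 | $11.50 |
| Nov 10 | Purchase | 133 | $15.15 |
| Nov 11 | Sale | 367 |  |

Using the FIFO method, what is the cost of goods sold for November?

Nov 11, 367 sold [FIFO — oldest first]: 121 @ $13.95 + 246 @ $15.00 = $5,377.95
Ending inventory: 17 @ $15.00 + 367 @ $11.50 + 133 @ $15.15 = $6,490.45
Check: goods available $11,868.40 = COGS $5,377.95 + ending $6,490.45

COGS = $5,377.95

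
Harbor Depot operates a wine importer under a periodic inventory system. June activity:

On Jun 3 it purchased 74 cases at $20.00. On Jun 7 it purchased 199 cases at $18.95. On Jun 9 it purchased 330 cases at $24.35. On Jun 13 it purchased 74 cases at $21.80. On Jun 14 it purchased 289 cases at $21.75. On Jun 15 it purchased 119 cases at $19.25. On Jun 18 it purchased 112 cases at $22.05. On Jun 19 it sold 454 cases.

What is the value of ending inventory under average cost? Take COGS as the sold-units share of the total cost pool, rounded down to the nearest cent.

Ending inventory = $16,105.07

Jun 19, sell 454: 454/1197 × $25,945.85 → $9,840.78
Ending inventory (cost pool remaining) = $16,105.07
Check: goods available $25,945.85 = COGS $9,840.78 + ending $16,105.07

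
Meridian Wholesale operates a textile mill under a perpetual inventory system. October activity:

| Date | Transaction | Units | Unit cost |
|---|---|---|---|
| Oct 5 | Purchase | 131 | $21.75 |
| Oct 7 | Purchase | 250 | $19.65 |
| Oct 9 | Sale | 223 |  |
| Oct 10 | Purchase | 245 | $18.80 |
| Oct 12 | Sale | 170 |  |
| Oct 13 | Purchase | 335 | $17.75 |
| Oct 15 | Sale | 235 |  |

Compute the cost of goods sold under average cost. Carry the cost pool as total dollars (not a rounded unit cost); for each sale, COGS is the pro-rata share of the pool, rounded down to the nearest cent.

COGS = $12,175.61

After Oct 5: 131 on hand, pool $2,849.25 (≈ $21.7500 each)
After Oct 7: 381 on hand, pool $7,761.75 (≈ $20.3720 each)
Oct 9, sell 223: 223/381 × $7,761.75 → $4,542.96
After Oct 10: 403 on hand, pool $7,824.79 (≈ $19.4164 each)
Oct 12, sell 170: 170/403 × $7,824.79 → $3,300.77
After Oct 13: 568 on hand, pool $10,470.27 (≈ $18.4336 each)
Oct 15, sell 235: 235/568 × $10,470.27 → $4,331.88
Total COGS = $4,542.96 + $3,300.77 + $4,331.88 = $12,175.61
Ending inventory (cost pool remaining) = $6,138.39
Check: goods available $18,314.00 = COGS $12,175.61 + ending $6,138.39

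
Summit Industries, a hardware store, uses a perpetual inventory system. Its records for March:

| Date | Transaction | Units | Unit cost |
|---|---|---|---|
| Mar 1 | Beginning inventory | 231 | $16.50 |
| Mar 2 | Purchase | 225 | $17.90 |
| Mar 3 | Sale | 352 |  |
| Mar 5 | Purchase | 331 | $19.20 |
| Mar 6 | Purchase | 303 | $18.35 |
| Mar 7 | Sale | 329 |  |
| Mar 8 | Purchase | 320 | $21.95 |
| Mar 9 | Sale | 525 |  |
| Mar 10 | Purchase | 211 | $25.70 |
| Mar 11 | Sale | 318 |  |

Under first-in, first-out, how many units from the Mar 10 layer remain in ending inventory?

Mar 3, 352 sold [FIFO — oldest first]: 231 @ $16.50 + 121 @ $17.90 = $5,977.40
Mar 7, 329 sold [FIFO — oldest first]: 104 @ $17.90 + 225 @ $19.20 = $6,181.60
Mar 9, 525 sold [FIFO — oldest first]: 106 @ $19.20 + 303 @ $18.35 + 116 @ $21.95 = $10,141.45
Mar 11, 318 sold [FIFO — oldest first]: 204 @ $21.95 + 114 @ $25.70 = $7,407.60
Total COGS = $5,977.40 + $6,181.60 + $10,141.45 + $7,407.60 = $29,708.05
Ending inventory: 97 @ $25.70 = $2,492.90

97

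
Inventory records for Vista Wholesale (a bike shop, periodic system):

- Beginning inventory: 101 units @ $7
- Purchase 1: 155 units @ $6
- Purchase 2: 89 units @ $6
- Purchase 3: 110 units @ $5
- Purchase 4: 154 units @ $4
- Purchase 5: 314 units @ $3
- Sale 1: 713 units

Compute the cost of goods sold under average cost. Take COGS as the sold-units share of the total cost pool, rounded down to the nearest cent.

COGS = $3,305.44

Sale 1, sell 713: 713/923 × $4,279.00 → $3,305.44
Ending inventory (cost pool remaining) = $973.56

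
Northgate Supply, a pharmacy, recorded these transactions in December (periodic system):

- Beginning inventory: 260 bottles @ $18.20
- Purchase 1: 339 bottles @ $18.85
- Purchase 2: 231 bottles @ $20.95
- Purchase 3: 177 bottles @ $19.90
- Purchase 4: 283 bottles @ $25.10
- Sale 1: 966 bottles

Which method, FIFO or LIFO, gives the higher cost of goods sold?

LIFO

FIFO COGS: 260 @ $18.20 + 339 @ $18.85 + 231 @ $20.95 + 136 @ $19.90 = $18,668.00
LIFO COGS: 283 @ $25.10 + 177 @ $19.90 + 231 @ $20.95 + 275 @ $18.85 = $20,648.80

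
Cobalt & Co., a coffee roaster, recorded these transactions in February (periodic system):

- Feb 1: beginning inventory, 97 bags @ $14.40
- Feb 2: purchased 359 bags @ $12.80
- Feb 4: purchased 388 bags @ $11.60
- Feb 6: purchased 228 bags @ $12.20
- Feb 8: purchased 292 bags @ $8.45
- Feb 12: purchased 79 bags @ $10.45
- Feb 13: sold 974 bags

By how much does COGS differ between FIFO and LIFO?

$1,654.25

FIFO COGS: 97 @ $14.40 + 359 @ $12.80 + 388 @ $11.60 + 130 @ $12.20 = $12,078.80
LIFO COGS: 79 @ $10.45 + 292 @ $8.45 + 228 @ $12.20 + 375 @ $11.60 = $10,424.55
Difference = |$12,078.80 − $10,424.55| = $1,654.25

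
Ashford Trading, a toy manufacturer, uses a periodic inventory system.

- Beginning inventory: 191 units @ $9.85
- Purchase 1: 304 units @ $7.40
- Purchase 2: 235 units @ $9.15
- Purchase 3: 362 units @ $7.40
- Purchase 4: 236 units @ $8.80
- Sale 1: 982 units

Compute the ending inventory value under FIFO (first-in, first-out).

Ending inventory = $2,890.80

Sale 1 (982) [FIFO — oldest first]: 191 @ $9.85 + 304 @ $7.40 + 235 @ $9.15 + 252 @ $7.40 = $8,146.00
Ending inventory: 110 @ $7.40 + 236 @ $8.80 = $2,890.80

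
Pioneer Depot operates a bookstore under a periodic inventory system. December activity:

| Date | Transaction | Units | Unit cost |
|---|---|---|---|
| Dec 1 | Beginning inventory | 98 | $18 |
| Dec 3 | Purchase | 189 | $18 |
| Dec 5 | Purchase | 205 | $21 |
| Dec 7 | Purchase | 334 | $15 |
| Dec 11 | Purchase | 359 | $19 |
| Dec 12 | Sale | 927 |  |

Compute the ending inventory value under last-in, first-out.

Dec 12, 927 sold [LIFO — newest first]: 359 @ $19 + 334 @ $15 + 205 @ $21 + 29 @ $18 = $16,658
Ending inventory: 98 @ $18 + 160 @ $18 = $4,644

Ending inventory = $4,644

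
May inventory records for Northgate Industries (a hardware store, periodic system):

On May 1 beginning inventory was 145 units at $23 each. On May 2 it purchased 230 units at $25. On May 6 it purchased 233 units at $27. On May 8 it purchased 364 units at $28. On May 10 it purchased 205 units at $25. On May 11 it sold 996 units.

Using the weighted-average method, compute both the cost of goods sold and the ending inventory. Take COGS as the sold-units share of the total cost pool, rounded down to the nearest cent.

May 11, sell 996: 996/1177 × $30,693.00 → $25,973.00
Ending inventory (cost pool remaining) = $4,720.00
Check: goods available $30,693.00 = COGS $25,973.00 + ending $4,720.00

COGS = $25,973.00; ending inventory = $4,720.00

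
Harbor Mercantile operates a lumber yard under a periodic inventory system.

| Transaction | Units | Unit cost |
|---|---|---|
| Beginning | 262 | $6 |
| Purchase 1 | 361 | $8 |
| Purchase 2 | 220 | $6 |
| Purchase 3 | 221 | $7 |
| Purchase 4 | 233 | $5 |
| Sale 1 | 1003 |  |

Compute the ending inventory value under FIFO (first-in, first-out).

Sale 1 (1003) [FIFO — oldest first]: 262 @ $6 + 361 @ $8 + 220 @ $6 + 160 @ $7 = $6,900
Ending inventory: 61 @ $7 + 233 @ $5 = $1,592
Check: goods available $8,492 = COGS $6,900 + ending $1,592

Ending inventory = $1,592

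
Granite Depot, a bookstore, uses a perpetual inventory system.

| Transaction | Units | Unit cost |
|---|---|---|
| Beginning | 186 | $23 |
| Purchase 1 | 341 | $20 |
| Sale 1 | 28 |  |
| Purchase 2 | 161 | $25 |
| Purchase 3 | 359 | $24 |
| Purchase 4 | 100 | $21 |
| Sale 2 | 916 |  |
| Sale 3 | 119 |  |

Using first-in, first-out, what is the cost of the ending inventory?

Sale 1 (28) [FIFO — oldest first]: 28 @ $23 = $644
Sale 2 (916) [FIFO — oldest first]: 158 @ $23 + 341 @ $20 + 161 @ $25 + 256 @ $24 = $20,623
Sale 3 (119) [FIFO — oldest first]: 103 @ $24 + 16 @ $21 = $2,808
Total COGS = $644 + $20,623 + $2,808 = $24,075
Ending inventory: 84 @ $21 = $1,764

Ending inventory = $1,764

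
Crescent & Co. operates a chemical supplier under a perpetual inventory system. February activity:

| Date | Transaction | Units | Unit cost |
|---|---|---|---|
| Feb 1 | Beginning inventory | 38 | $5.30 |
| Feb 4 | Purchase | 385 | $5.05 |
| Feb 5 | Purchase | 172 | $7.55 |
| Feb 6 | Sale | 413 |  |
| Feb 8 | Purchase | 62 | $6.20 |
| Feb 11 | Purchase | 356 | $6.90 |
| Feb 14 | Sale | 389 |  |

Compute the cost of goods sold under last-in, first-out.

COGS = $5,176.65

Feb 6, 413 sold [LIFO — newest first]: 172 @ $7.55 + 241 @ $5.05 = $2,515.65
Feb 14, 389 sold [LIFO — newest first]: 356 @ $6.90 + 33 @ $6.20 = $2,661.00
Total COGS = $2,515.65 + $2,661.00 = $5,176.65
Ending inventory: 38 @ $5.30 + 144 @ $5.05 + 29 @ $6.20 = $1,108.40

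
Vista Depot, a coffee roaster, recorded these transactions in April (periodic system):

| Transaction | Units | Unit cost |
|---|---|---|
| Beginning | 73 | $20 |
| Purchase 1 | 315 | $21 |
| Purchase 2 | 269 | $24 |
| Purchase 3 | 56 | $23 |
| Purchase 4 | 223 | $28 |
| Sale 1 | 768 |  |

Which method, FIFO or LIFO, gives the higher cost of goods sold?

LIFO

FIFO COGS: 73 @ $20 + 315 @ $21 + 269 @ $24 + 56 @ $23 + 55 @ $28 = $17,359
LIFO COGS: 223 @ $28 + 56 @ $23 + 269 @ $24 + 220 @ $21 = $18,608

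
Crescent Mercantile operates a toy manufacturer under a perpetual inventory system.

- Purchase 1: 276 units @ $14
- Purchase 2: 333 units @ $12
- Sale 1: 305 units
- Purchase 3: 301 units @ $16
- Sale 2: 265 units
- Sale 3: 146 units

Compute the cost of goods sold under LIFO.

COGS = $9,960

Sale 1 (305) [LIFO — newest first]: 305 @ $12 = $3,660
Sale 2 (265) [LIFO — newest first]: 265 @ $16 = $4,240
Sale 3 (146) [LIFO — newest first]: 36 @ $16 + 28 @ $12 + 82 @ $14 = $2,060
Total COGS = $3,660 + $4,240 + $2,060 = $9,960
Ending inventory: 194 @ $14 = $2,716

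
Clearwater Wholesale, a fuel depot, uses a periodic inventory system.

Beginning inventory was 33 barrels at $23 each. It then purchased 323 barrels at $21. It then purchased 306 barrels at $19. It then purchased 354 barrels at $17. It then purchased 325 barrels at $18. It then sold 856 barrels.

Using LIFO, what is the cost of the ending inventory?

Sale 1 (856) [LIFO — newest first]: 325 @ $18 + 354 @ $17 + 177 @ $19 = $15,231
Ending inventory: 33 @ $23 + 323 @ $21 + 129 @ $19 = $9,993

Ending inventory = $9,993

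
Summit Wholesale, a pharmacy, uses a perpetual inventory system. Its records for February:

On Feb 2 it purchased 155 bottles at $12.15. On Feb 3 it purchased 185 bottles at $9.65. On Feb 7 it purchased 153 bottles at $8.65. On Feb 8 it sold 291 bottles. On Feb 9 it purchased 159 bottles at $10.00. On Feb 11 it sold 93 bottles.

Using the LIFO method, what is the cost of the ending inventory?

Feb 8, 291 sold [LIFO — newest first]: 153 @ $8.65 + 138 @ $9.65 = $2,655.15
Feb 11, 93 sold [LIFO — newest first]: 93 @ $10.00 = $930.00
Total COGS = $2,655.15 + $930.00 = $3,585.15
Ending inventory: 155 @ $12.15 + 47 @ $9.65 + 66 @ $10.00 = $2,996.80
Check: goods available $6,581.95 = COGS $3,585.15 + ending $2,996.80

Ending inventory = $2,996.80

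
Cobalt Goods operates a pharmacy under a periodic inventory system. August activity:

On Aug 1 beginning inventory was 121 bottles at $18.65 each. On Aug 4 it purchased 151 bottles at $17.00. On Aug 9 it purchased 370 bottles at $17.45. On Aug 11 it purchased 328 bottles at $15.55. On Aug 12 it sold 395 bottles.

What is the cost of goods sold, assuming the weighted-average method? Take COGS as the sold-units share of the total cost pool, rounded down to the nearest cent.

COGS = $6,670.43

Aug 12, sell 395: 395/970 × $16,380.55 → $6,670.43
Ending inventory (cost pool remaining) = $9,710.12
Check: goods available $16,380.55 = COGS $6,670.43 + ending $9,710.12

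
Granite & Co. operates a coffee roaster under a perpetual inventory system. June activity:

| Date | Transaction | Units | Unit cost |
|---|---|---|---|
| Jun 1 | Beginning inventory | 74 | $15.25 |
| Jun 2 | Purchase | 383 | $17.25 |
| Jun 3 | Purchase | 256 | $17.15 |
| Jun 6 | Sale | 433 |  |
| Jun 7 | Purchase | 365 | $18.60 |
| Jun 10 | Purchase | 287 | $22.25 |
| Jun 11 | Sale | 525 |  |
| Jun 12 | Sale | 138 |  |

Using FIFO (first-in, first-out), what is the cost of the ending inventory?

Ending inventory = $5,985.25

Jun 6, 433 sold [FIFO — oldest first]: 74 @ $15.25 + 359 @ $17.25 = $7,321.25
Jun 11, 525 sold [FIFO — oldest first]: 24 @ $17.25 + 256 @ $17.15 + 245 @ $18.60 = $9,361.40
Jun 12, 138 sold [FIFO — oldest first]: 120 @ $18.60 + 18 @ $22.25 = $2,632.50
Total COGS = $7,321.25 + $9,361.40 + $2,632.50 = $19,315.15
Ending inventory: 269 @ $22.25 = $5,985.25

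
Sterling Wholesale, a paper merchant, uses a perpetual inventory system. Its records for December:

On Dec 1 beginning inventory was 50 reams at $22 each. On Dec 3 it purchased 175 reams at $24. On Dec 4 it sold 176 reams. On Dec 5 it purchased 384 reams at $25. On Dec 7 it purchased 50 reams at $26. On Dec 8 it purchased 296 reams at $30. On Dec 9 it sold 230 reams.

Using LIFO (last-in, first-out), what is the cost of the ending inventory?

Dec 4, 176 sold [LIFO — newest first]: 175 @ $24 + 1 @ $22 = $4,222
Dec 9, 230 sold [LIFO — newest first]: 230 @ $30 = $6,900
Total COGS = $4,222 + $6,900 = $11,122
Ending inventory: 49 @ $22 + 384 @ $25 + 50 @ $26 + 66 @ $30 = $13,958
Check: goods available $25,080 = COGS $11,122 + ending $13,958

Ending inventory = $13,958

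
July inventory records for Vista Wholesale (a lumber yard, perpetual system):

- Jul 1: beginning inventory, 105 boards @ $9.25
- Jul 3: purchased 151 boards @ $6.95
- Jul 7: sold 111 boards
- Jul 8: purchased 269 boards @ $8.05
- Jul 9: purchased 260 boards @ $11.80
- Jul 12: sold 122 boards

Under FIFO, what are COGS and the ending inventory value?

Jul 7, 111 sold [FIFO — oldest first]: 105 @ $9.25 + 6 @ $6.95 = $1,012.95
Jul 12, 122 sold [FIFO — oldest first]: 122 @ $6.95 = $847.90
Total COGS = $1,012.95 + $847.90 = $1,860.85
Ending inventory: 23 @ $6.95 + 269 @ $8.05 + 260 @ $11.80 = $5,393.30

COGS = $1,860.85; ending inventory = $5,393.30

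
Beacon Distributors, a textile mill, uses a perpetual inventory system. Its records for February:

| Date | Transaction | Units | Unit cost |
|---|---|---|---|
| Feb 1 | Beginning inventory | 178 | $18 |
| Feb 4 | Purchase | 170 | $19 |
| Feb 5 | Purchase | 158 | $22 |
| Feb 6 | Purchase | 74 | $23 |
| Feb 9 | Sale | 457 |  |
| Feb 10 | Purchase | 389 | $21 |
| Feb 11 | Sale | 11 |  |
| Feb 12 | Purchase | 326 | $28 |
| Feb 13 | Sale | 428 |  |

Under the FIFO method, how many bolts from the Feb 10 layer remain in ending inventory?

73

Feb 9, 457 sold [FIFO — oldest first]: 178 @ $18 + 170 @ $19 + 109 @ $22 = $8,832
Feb 11, 11 sold [FIFO — oldest first]: 11 @ $22 = $242
Feb 13, 428 sold [FIFO — oldest first]: 38 @ $22 + 74 @ $23 + 316 @ $21 = $9,174
Total COGS = $8,832 + $242 + $9,174 = $18,248
Ending inventory: 73 @ $21 + 326 @ $28 = $10,661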